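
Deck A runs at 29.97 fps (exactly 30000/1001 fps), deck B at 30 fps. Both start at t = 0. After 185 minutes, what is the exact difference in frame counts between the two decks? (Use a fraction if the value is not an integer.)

333000/1001 frames

185 min = 11100 s.
A emits 30000/1001 × 11100 = 333000000/1001 frames; B emits 30 × 11100 = 333000.
Difference = 333000/1001 frames (≈ 332.6673); B is ahead of A.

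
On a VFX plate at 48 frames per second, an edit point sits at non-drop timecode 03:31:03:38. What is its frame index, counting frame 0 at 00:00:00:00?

frame 607862

Total seconds to the label: (3 × 3600 + 31 × 60 + 3) = 12663.
Frame index = 12663 × 48 + 38 = 607862.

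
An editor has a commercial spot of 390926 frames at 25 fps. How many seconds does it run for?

Running time = 390926 / (25) = 15637.04 s.

15637.04 seconds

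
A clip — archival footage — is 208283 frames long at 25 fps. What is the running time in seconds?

8331.32 seconds

Running time = 208283 / (25) = 8331.32 s.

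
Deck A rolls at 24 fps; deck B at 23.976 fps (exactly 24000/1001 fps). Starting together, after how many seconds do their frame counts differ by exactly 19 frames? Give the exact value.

The gap grows by |24000/1001 − 24| = 24/1001 frames per second.
Time for a 19-frame gap: 19 ÷ (24/1001) = 19019/24 s.

19019/24 seconds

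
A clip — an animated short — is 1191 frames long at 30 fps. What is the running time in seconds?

39.7 seconds

Running time = 1191 / (30) = 39.7 s.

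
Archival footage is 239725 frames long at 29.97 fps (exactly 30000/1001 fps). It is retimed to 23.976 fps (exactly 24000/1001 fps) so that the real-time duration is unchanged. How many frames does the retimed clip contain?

191780 frames

Frames at target rate = 239725 × (24000/1001) / (30000/1001) = 191780.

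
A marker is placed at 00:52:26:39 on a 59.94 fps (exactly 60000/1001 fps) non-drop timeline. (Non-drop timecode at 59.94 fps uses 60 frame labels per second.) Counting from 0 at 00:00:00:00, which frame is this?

188799

Total seconds to the label: (0 × 3600 + 52 × 60 + 26) = 3146.
Frame index = 3146 × 60 + 39 = 188799.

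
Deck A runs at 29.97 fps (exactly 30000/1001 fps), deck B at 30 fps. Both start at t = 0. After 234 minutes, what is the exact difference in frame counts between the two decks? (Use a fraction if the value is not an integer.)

234 min = 14040 s.
A emits 30000/1001 × 14040 = 32400000/77 frames; B emits 30 × 14040 = 421200.
Difference = 32400/77 frames (≈ 420.7792); B is ahead of A.

32400/77 frames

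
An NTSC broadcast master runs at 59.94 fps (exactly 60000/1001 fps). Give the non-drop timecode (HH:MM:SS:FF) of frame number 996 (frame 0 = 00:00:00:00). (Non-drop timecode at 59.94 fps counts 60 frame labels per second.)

00:00:16:36

996 ÷ 60 = 16 full seconds, remainder 36 frames.
16 s = 0 h 0 min 16 s.
Timecode: 00:00:16:36.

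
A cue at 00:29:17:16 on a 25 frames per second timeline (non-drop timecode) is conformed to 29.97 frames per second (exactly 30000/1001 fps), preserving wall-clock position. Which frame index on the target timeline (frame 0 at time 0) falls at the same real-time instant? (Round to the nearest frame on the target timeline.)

Source frame index: (0×3600 + 29×60 + 17) × 25 + 16 = 43941.
Real time: 43941 / (25) = 43941/25 s.
Target frame: (43941/25) × (30000/1001) = 52729200/1001 ≈ 52676.523 → 52677.

frame 52677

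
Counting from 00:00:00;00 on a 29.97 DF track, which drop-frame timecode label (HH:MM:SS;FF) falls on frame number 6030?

00:03:21;06

Each 10-minute DF block holds 10 × 60 × 30 − 9 × 2 = 17982 frames. 6030 ÷ 17982 → 0 full blocks, remainder 6030.
Within the partial block the first minute is 1800 frames and each further minute 1798, so 3 further minute boundaries passed. Total skipped labels = 18 × 0 + 2 × 3 = 6.
Non-drop label index = 6030 + 6 = 6036; at 30 labels/s that is 00:03:21:06, i.e. DF 00:03:21;06.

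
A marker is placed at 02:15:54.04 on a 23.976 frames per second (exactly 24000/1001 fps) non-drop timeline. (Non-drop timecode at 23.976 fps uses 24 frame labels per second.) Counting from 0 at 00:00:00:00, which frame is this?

frame 195700

Total seconds to the label: (2 × 3600 + 15 × 60 + 54) = 8154.
Frame index = 8154 × 24 + 4 = 195700.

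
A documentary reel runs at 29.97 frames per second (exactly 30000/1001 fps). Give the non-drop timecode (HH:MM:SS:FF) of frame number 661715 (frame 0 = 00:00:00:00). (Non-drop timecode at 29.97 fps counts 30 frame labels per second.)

06:07:37:05

661715 ÷ 30 = 22057 full seconds, remainder 5 frames.
22057 s = 6 h 7 min 37 s.
Timecode: 06:07:37:05.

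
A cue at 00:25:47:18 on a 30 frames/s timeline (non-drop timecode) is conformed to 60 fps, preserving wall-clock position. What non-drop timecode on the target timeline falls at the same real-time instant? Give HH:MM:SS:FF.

Source frame index: (0×3600 + 25×60 + 47) × 30 + 18 = 46428.
Real time: 46428 / (30) = 7738/5 s.
Target frame: (7738/5) × (60) = 92856.
At 60 labels/s: frame 92856 → 00:25:47:36.

00:25:47:36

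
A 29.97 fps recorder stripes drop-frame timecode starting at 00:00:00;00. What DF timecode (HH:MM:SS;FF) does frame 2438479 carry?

22:36:04;01

Ten DF minutes hold 17982 frames, so frame 2438479 lies in block 135 (frames 2427570–2445551) with 10909 frames into that block.
The block's first minute is 1800 frames and the rest 1798 each; 10909 frames reaches minute 6, so 135 × 18 + 6 × 2 = 2442 labels have been skipped so far.
Adding those back, label number 2438479 + 2442 = 2440921 at 30 labels/s is 81364 s + 1 f = 22 h 36 min 4 s frame 1, i.e. 22:36:04;01.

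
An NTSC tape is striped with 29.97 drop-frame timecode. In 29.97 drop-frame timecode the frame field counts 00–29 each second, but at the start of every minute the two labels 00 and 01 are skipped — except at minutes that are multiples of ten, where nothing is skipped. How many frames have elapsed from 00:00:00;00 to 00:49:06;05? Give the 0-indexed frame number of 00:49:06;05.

88295

Complete 10-minute blocks: 4, each 17982 frames → 71928.
Remaining 9 whole minutes in the current block: 1800 + 8 × 1798 = 16184 frames.
Within the current minute: 6 × 30 + 5 − 2 = 183 (labels ;00/;01 skipped at this minute). Total = 71928 + 16184 + 183 = 88295.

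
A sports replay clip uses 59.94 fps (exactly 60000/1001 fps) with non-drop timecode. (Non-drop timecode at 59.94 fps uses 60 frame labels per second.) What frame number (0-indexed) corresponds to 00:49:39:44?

178784

Total seconds to the label: (0 × 3600 + 49 × 60 + 39) = 2979.
Frame index = 2979 × 60 + 44 = 178784.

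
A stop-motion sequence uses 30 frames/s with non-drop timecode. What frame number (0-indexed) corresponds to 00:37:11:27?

Total seconds to the label: (0 × 3600 + 37 × 60 + 11) = 2231.
Frame index = 2231 × 30 + 27 = 66957.

66957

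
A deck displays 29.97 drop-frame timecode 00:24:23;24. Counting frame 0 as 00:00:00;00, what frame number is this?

43870

Complete 10-minute blocks: 2, each 17982 frames → 35964.
Remaining 4 whole minutes in the current block: 1800 + 3 × 1798 = 7194 frames.
Within the current minute: 23 × 30 + 24 − 2 = 712 (labels ;00/;01 skipped at this minute). Total = 35964 + 7194 + 712 = 43870.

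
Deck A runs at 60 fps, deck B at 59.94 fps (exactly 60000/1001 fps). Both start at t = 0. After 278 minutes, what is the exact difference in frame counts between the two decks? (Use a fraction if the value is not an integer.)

1000800/1001 frames

278 min = 16680 s.
A emits 60 × 16680 = 1000800 frames; B emits 60000/1001 × 16680 = 1000800000/1001.
Difference = 1000800/1001 frames (≈ 999.8002); B is behind A.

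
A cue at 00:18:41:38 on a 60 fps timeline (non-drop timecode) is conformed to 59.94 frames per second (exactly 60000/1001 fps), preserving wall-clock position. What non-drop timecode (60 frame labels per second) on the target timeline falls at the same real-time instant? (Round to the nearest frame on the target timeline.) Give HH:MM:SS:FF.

Source frame index: (0×3600 + 18×60 + 41) × 60 + 38 = 67298.
Real time: 67298 / (60) = 33649/30 s.
Target frame: (33649/30) × (60000/1001) = 874000/13 ≈ 67230.769 → 67231.
At 60 labels/s: frame 67231 → 00:18:40:31.

00:18:40:31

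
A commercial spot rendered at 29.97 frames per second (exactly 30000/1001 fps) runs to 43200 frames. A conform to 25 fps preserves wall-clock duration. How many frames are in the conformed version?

36036 frames

Target frames = source frames × (target rate / source rate) = 43200 × (25)/(30000/1001) = 43200 × 1001/1200 = 36036.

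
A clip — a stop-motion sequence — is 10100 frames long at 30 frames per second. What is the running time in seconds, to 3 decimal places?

336.667 seconds

Running time = 10100 × 1/30 = 1010/3 s ≈ 336.667 s.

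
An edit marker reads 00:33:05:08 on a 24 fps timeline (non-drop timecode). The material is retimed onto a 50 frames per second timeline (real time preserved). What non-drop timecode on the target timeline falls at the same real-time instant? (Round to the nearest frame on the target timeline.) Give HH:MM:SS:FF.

Source frame index: (0×3600 + 33×60 + 5) × 24 + 8 = 47648.
Real time: 47648 / (24) = 5956/3 s.
Target frame: (5956/3) × (50) = 297800/3 ≈ 99266.667 → 99267.
At 50 labels/s: frame 99267 → 00:33:05:17.

00:33:05:17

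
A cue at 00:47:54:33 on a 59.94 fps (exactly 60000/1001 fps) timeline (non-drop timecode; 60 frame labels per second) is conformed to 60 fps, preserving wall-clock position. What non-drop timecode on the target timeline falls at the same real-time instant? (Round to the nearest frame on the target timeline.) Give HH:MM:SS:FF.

00:47:57:25

Source frame index: (0×3600 + 47×60 + 54) × 60 + 33 = 172473.
Real time: 172473 / (60000/1001) = 57548491/20000 s.
Target frame: (57548491/20000) × (60) = 172645473/1000 ≈ 172645.473 → 172645.
At 60 labels/s: frame 172645 → 00:47:57:25.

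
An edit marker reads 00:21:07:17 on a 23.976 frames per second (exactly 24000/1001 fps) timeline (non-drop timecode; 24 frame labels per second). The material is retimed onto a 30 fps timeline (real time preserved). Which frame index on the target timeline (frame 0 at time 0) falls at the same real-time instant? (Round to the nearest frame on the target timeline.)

Source frame index: (0×3600 + 21×60 + 7) × 24 + 17 = 30425.
Real time: 30425 / (24000/1001) = 1218217/960 s.
Target frame: (1218217/960) × (30) = 1218217/32 ≈ 38069.281 → 38069.

frame 38069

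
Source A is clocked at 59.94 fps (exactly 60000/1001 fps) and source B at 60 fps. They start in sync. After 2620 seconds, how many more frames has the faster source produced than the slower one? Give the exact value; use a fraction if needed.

157200/1001 frames

A emits 60000/1001 × 2620 = 157200000/1001 frames; B emits 60 × 2620 = 157200.
Difference = 157200/1001 frames (≈ 157.0430); B is ahead of A.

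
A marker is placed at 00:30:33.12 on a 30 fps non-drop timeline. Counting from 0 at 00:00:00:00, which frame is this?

frame 55002

Total seconds to the label: (0 × 3600 + 30 × 60 + 33) = 1833.
Frame index = 1833 × 30 + 12 = 55002.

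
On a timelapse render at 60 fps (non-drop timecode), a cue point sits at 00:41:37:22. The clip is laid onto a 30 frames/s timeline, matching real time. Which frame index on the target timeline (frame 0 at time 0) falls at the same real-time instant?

frame 74921

Source frame index: (0×3600 + 41×60 + 37) × 60 + 22 = 149842.
Real time: 149842 / (60) = 74921/30 s.
Target frame: (74921/30) × (30) = 74921.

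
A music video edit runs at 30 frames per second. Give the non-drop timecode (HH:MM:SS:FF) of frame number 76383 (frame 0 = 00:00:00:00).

00:42:26:03

76383 ÷ 30 = 2546 full seconds, remainder 3 frames.
2546 s = 0 h 42 min 26 s.
Timecode: 00:42:26:03.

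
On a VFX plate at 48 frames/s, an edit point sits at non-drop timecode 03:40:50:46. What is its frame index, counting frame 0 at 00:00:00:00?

Total seconds to the label: (3 × 3600 + 40 × 60 + 50) = 13250.
Frame index = 13250 × 48 + 46 = 636046.

636046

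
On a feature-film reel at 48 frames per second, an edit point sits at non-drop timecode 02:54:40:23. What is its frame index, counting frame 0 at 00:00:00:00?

Total seconds to the label: (2 × 3600 + 54 × 60 + 40) = 10480.
Frame index = 10480 × 48 + 23 = 503063.

frame 503063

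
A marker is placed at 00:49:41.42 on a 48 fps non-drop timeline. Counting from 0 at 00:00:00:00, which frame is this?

Total seconds to the label: (0 × 3600 + 49 × 60 + 41) = 2981.
Frame index = 2981 × 48 + 42 = 143130.

143130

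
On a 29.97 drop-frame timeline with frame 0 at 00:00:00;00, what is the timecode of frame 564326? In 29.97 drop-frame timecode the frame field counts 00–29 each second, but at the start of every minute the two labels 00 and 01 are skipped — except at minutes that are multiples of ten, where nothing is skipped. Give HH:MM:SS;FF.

Each 10-minute DF block holds 10 × 60 × 30 − 9 × 2 = 17982 frames. 564326 ÷ 17982 → 31 full blocks, remainder 6884.
Within the partial block the first minute is 1800 frames and each further minute 1798, so 3 further minute boundaries passed. Total skipped labels = 18 × 31 + 2 × 3 = 564.
Non-drop label index = 564326 + 564 = 564890; at 30 labels/s that is 05:13:49:20, i.e. DF 05:13:49;20.

05:13:49;20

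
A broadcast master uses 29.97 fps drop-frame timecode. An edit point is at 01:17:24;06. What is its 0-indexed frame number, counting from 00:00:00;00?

As if non-drop at 30 labels/s: (1 × 3600 + 17 × 60 + 24) × 30 + 6 = 139326.
Minute boundaries passed: 77; those not divisible by 10: 77 − 7 = 70; dropped labels = 2 × 70 = 140.
Actual frame index = 139326 − 140 = 139186.

139186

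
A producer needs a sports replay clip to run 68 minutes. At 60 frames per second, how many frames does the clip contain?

68 min = 4080 s.
Frames = 4080 × 60 = 244800.

244800 frames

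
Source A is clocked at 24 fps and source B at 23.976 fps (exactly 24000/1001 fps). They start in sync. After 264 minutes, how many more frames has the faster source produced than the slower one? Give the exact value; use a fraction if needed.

264 min = 15840 s.
A emits 24 × 15840 = 380160 frames; B emits 24000/1001 × 15840 = 34560000/91.
Difference = 34560/91 frames (≈ 379.7802); B is behind A.

34560/91 frames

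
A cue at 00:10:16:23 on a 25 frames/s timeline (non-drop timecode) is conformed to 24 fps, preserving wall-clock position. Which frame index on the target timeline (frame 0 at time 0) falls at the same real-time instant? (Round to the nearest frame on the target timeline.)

Source frame index: (0×3600 + 10×60 + 16) × 25 + 23 = 15423.
Real time: 15423 / (25) = 15423/25 s.
Target frame: (15423/25) × (24) = 370152/25 ≈ 14806.080 → 14806.

frame 14806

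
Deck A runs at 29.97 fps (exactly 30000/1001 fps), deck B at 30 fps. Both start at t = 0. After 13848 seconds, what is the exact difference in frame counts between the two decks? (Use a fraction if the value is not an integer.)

415440/1001 frames

A emits 30000/1001 × 13848 = 415440000/1001 frames; B emits 30 × 13848 = 415440.
Difference = 415440/1001 frames (≈ 415.0250); B is ahead of A.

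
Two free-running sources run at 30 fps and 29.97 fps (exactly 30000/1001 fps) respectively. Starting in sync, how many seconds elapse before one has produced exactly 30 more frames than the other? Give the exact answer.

The gap grows by |30000/1001 − 30| = 30/1001 frames per second.
Time for a 30-frame gap: 30 ÷ (30/1001) = 1001 s.

1001 seconds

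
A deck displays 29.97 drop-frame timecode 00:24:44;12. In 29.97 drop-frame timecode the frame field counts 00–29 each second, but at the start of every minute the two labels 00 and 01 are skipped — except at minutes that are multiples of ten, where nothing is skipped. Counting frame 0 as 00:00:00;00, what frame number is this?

Complete 10-minute blocks: 2, each 17982 frames → 35964.
Remaining 4 whole minutes in the current block: 1800 + 3 × 1798 = 7194 frames.
Within the current minute: 44 × 30 + 12 − 2 = 1330 (labels ;00/;01 skipped at this minute). Total = 35964 + 7194 + 1330 = 44488.

44488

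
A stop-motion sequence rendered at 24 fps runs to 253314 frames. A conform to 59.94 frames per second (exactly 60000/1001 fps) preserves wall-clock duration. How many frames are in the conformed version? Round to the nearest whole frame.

Frames at target rate = 253314 × (60000/1001) / (24) = 633285000/1001 ≈ 632652.348.
Nearest whole frame: 632652.

632652 frames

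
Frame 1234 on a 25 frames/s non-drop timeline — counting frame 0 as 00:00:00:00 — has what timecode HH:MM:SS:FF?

00:00:49:09

1234 ÷ 25 = 49 full seconds, remainder 9 frames.
49 s = 0 h 0 min 49 s.
Timecode: 00:00:49:09.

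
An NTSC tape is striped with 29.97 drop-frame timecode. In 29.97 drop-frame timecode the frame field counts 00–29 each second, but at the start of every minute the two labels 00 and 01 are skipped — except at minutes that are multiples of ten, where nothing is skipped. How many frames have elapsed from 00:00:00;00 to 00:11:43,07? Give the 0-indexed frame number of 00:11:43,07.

As if non-drop at 30 labels/s: (0 × 3600 + 11 × 60 + 43) × 30 + 7 = 21097.
Minute boundaries passed: 11; those not divisible by 10: 11 − 1 = 10; dropped labels = 2 × 10 = 20.
Actual frame index = 21097 − 20 = 21077.

21077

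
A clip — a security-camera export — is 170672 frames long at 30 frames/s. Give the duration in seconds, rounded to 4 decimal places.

Running time = 170672 × 1/30 = 85336/15 s ≈ 5689.0667 s.

5689.0667 seconds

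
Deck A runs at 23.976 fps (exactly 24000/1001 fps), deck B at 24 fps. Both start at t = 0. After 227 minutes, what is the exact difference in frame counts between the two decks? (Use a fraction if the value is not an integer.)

227 min = 13620 s.
A emits 24000/1001 × 13620 = 326880000/1001 frames; B emits 24 × 13620 = 326880.
Difference = 326880/1001 frames (≈ 326.5534); B is ahead of A.

326880/1001 frames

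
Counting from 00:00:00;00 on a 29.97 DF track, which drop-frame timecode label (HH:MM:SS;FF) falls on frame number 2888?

00:01:36;10

Ten DF minutes hold 17982 frames, so frame 2888 lies in block 0 (frames 0–17981) with 2888 frames into that block.
The block's first minute is 1800 frames and the rest 1798 each; 2888 frames reaches minute 1, so 0 × 18 + 1 × 2 = 2 labels have been skipped so far.
Adding those back, label number 2888 + 2 = 2890 at 30 labels/s is 96 s + 10 f = 0 h 1 min 36 s frame 10, i.e. 00:01:36;10.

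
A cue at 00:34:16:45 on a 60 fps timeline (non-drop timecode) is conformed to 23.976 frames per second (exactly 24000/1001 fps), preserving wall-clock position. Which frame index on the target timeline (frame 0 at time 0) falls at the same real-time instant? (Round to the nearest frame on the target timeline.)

frame 49313

Source frame index: (0×3600 + 34×60 + 16) × 60 + 45 = 123405.
Real time: 123405 / (60) = 8227/4 s.
Target frame: (8227/4) × (24000/1001) = 49362000/1001 ≈ 49312.687 → 49313.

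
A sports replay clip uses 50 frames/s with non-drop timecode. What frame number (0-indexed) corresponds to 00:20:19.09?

60959

Total seconds to the label: (0 × 3600 + 20 × 60 + 19) = 1219.
Frame index = 1219 × 50 + 9 = 60959.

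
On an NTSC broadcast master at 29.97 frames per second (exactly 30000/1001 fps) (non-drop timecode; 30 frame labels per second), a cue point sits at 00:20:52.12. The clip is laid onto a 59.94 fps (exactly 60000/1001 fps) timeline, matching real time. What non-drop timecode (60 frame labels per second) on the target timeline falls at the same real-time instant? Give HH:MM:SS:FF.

00:20:52:24

Source frame index: (0×3600 + 20×60 + 52) × 30 + 12 = 37572.
Real time: 37572 / (30000/1001) = 3134131/2500 s.
Target frame: (3134131/2500) × (60000/1001) = 75144.
At 60 labels/s: frame 75144 → 00:20:52:24.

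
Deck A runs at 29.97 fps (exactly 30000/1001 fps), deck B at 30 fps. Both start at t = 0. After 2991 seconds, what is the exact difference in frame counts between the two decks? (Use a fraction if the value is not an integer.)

89730/1001 frames

A emits 30000/1001 × 2991 = 89730000/1001 frames; B emits 30 × 2991 = 89730.
Difference = 89730/1001 frames (≈ 89.6404); B is ahead of A.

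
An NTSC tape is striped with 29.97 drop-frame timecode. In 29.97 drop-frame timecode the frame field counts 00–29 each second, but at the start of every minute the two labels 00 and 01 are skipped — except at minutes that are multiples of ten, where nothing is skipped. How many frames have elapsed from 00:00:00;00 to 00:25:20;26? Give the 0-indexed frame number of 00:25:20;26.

45580

Complete 10-minute blocks: 2, each 17982 frames → 35964.
Remaining 5 whole minutes in the current block: 1800 + 4 × 1798 = 8992 frames.
Within the current minute: 20 × 30 + 26 − 2 = 624 (labels ;00/;01 skipped at this minute). Total = 35964 + 8992 + 624 = 45580.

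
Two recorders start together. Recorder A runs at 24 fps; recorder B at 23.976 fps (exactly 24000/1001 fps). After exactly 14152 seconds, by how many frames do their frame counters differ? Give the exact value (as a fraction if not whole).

339648/1001 frames

A emits 24 × 14152 = 339648 frames; B emits 24000/1001 × 14152 = 339648000/1001.
Difference = 339648/1001 frames (≈ 339.3087); B is behind A.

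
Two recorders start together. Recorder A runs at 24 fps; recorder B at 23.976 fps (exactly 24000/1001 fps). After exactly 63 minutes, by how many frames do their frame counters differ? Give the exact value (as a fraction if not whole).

63 min = 3780 s.
A emits 24 × 3780 = 90720 frames; B emits 24000/1001 × 3780 = 12960000/143.
Difference = 12960/143 frames (≈ 90.6294); B is behind A.

12960/143 frames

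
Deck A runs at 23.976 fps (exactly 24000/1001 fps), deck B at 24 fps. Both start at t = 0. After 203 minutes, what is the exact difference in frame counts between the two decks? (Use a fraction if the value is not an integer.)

41760/143 frames

203 min = 12180 s.
A emits 24000/1001 × 12180 = 41760000/143 frames; B emits 24 × 12180 = 292320.
Difference = 41760/143 frames (≈ 292.0280); B is ahead of A.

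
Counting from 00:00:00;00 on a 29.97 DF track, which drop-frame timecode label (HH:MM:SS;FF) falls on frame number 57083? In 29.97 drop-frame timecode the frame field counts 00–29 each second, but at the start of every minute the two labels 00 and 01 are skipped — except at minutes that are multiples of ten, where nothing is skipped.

00:31:44;19

Ten DF minutes hold 17982 frames, so frame 57083 lies in block 3 (frames 53946–71927) with 3137 frames into that block.
The block's first minute is 1800 frames and the rest 1798 each; 3137 frames reaches minute 1, so 3 × 18 + 1 × 2 = 56 labels have been skipped so far.
Adding those back, label number 57083 + 56 = 57139 at 30 labels/s is 1904 s + 19 f = 0 h 31 min 44 s frame 19, i.e. 00:31:44;19.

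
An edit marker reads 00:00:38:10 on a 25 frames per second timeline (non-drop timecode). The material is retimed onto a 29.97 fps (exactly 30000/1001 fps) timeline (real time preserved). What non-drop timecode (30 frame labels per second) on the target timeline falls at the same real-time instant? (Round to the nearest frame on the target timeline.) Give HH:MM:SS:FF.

00:00:38:11

Source frame index: (0×3600 + 0×60 + 38) × 25 + 10 = 960.
Real time: 960 / (25) = 192/5 s.
Target frame: (192/5) × (30000/1001) = 1152000/1001 ≈ 1150.849 → 1151.
At 30 labels/s: frame 1151 → 00:00:38:11.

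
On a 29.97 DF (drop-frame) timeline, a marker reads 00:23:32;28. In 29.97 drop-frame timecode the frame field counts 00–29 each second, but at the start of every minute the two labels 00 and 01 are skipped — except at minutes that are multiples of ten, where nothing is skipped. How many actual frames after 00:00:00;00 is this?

As if non-drop at 30 labels/s: (0 × 3600 + 23 × 60 + 32) × 30 + 28 = 42388.
Minute boundaries passed: 23; those not divisible by 10: 23 − 2 = 21; dropped labels = 2 × 21 = 42.
Actual frame index = 42388 − 42 = 42346.

42346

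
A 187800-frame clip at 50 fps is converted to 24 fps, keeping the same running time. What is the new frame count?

90144 frames

Target frames = source frames × (target rate / source rate) = 187800 × (24)/(50) = 187800 × 12/25 = 90144.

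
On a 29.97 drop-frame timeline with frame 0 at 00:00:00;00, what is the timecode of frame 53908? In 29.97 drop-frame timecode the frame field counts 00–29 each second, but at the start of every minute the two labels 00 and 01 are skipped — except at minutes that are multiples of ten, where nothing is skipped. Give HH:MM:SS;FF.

Each 10-minute DF block holds 10 × 60 × 30 − 9 × 2 = 17982 frames. 53908 ÷ 17982 → 2 full blocks, remainder 17944.
Within the partial block the first minute is 1800 frames and each further minute 1798, so 9 further minute boundaries passed. Total skipped labels = 18 × 2 + 2 × 9 = 54.
Non-drop label index = 53908 + 54 = 53962; at 30 labels/s that is 00:29:58:22, i.e. DF 00:29:58;22.

00:29:58;22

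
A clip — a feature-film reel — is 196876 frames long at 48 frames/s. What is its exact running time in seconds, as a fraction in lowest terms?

49219/12 seconds

Running time = 196876 ÷ (48) = 196876 × 1/48 = 49219/12 s.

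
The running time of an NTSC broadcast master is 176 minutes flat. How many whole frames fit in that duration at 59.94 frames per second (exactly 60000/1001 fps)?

176 min = 10560 s.
Frames = 10560 × 60000/1001 = 57600000/91 ≈ 632967.0330.
Complete frames: 632967.

632967 frames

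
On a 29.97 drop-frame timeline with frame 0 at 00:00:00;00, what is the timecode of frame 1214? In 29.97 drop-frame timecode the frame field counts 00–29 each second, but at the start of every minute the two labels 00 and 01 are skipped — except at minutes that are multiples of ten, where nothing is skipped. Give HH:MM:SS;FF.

Each 10-minute DF block holds 10 × 60 × 30 − 9 × 2 = 17982 frames. 1214 ÷ 17982 → 0 full blocks, remainder 1214.
Within the partial block the first minute is 1800 frames and each further minute 1798, so 0 further minute boundaries passed. Total skipped labels = 18 × 0 + 2 × 0 = 0.
Non-drop label index = 1214 + 0 = 1214; at 30 labels/s that is 00:00:40:14, i.e. DF 00:00:40;14.

00:00:40;14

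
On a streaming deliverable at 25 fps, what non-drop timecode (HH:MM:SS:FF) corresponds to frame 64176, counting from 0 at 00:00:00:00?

64176 ÷ 25 = 2567 full seconds, remainder 1 frame.
2567 s = 0 h 42 min 47 s.
Timecode: 00:42:47:01.

00:42:47:01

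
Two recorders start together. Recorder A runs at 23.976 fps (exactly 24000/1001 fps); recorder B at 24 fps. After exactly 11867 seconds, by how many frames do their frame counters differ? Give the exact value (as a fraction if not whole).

A emits 24000/1001 × 11867 = 284808000/1001 frames; B emits 24 × 11867 = 284808.
Difference = 284808/1001 frames (≈ 284.5235); B is ahead of A.

284808/1001 frames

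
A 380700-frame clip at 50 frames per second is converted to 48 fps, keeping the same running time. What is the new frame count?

Target frames = source frames × (target rate / source rate) = 380700 × (48)/(50) = 380700 × 24/25 = 365472.

365472 frames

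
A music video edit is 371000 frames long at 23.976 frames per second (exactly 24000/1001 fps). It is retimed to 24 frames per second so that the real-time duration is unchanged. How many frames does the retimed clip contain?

Target frames = source frames × (target rate / source rate) = 371000 × (24)/(24000/1001) = 371000 × 1001/1000 = 371371.

371371 frames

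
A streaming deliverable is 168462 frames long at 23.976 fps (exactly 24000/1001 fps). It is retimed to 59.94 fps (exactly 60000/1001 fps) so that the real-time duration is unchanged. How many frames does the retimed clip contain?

Target frames = source frames × (target rate / source rate) = 168462 × (60000/1001)/(24000/1001) = 168462 × 5/2 = 421155.

421155 frames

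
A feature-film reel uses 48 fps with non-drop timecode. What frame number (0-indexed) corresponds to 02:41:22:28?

Total seconds to the label: (2 × 3600 + 41 × 60 + 22) = 9682.
Frame index = 9682 × 48 + 28 = 464764.

frame 464764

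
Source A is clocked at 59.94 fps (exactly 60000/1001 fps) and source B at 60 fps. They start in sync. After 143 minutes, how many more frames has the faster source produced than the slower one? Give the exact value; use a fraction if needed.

3600/7 frames

143 min = 8580 s.
A emits 60000/1001 × 8580 = 3600000/7 frames; B emits 60 × 8580 = 514800.
Difference = 3600/7 frames (≈ 514.2857); B is ahead of A.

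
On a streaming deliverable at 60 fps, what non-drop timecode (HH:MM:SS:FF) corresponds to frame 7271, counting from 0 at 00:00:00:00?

7271 ÷ 60 = 121 full seconds, remainder 11 frames.
121 s = 0 h 2 min 1 s.
Timecode: 00:02:01:11.

00:02:01:11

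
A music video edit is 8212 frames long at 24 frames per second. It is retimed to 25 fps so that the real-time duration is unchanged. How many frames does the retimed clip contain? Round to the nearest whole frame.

8554 frames

Frames at target rate = 8212 × (25) / (24) = 51325/6 ≈ 8554.167.
Nearest whole frame: 8554.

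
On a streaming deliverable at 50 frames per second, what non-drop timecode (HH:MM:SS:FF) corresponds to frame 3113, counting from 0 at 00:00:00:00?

00:01:02:13

3113 ÷ 50 = 62 full seconds, remainder 13 frames.
62 s = 0 h 1 min 2 s.
Timecode: 00:01:02:13.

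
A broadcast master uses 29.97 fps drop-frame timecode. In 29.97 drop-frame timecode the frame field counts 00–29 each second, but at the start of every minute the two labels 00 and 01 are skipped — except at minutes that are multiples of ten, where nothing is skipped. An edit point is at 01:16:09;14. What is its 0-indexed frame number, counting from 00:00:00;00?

As if non-drop at 30 labels/s: (1 × 3600 + 16 × 60 + 9) × 30 + 14 = 137084.
Minute boundaries passed: 76; those not divisible by 10: 76 − 7 = 69; dropped labels = 2 × 69 = 138.
Actual frame index = 137084 − 138 = 136946.

136946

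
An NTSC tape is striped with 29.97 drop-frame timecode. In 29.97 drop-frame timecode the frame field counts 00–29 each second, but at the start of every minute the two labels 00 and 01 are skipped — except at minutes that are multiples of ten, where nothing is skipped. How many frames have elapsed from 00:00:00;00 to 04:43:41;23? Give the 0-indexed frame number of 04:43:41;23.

As if non-drop at 30 labels/s: (4 × 3600 + 43 × 60 + 41) × 30 + 23 = 510653.
Minute boundaries passed: 283; those not divisible by 10: 283 − 28 = 255; dropped labels = 2 × 255 = 510.
Actual frame index = 510653 − 510 = 510143.

510143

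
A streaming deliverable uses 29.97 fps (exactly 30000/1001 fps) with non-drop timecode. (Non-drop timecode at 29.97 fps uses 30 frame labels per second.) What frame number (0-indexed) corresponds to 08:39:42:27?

935487

Total seconds to the label: (8 × 3600 + 39 × 60 + 42) = 31182.
Frame index = 31182 × 30 + 27 = 935487.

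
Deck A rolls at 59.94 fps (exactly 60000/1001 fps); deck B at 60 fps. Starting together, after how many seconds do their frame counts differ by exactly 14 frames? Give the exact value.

The gap grows by |60 − 60000/1001| = 60/1001 frames per second.
Time for a 14-frame gap: 14 ÷ (60/1001) = 7007/30 s.

7007/30 seconds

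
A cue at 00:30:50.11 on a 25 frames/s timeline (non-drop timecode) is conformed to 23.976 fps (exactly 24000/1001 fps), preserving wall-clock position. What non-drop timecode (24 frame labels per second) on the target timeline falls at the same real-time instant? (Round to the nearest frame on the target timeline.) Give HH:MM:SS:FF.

00:30:48:14

Source frame index: (0×3600 + 30×60 + 50) × 25 + 11 = 46261.
Real time: 46261 / (25) = 46261/25 s.
Target frame: (46261/25) × (24000/1001) = 44410560/1001 ≈ 44366.194 → 44366.
At 24 labels/s: frame 44366 → 00:30:48:14.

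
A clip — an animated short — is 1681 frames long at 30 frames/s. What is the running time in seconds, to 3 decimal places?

Running time = 1681 × 1/30 = 1681/30 s ≈ 56.033 s.

56.033 seconds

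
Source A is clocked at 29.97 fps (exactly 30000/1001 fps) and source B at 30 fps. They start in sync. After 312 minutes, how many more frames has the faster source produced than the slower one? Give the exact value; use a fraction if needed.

43200/77 frames

312 min = 18720 s.
A emits 30000/1001 × 18720 = 43200000/77 frames; B emits 30 × 18720 = 561600.
Difference = 43200/77 frames (≈ 561.0390); B is ahead of A.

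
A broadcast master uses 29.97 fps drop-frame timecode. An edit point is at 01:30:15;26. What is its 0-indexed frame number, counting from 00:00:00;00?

Complete 10-minute blocks: 9, each 17982 frames → 161838.
Remaining 0 whole minutes in the current block: 0 frames.
Within the current minute: 15 × 30 + 26 = 476. Total = 161838 + 0 + 476 = 162314.

162314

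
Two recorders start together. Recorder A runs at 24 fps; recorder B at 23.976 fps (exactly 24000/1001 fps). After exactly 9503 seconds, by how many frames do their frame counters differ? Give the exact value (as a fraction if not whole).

17544/77 frames

A emits 24 × 9503 = 228072 frames; B emits 24000/1001 × 9503 = 17544000/77.
Difference = 17544/77 frames (≈ 227.8442); B is behind A.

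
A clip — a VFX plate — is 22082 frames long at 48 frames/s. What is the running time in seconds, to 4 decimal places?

Running time = 22082 × 1/48 = 11041/24 s ≈ 460.0417 s.

460.0417 seconds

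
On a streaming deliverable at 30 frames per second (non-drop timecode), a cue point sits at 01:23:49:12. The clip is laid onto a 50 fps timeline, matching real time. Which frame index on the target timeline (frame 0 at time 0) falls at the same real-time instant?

Source frame index: (1×3600 + 23×60 + 49) × 30 + 12 = 150882.
Real time: 150882 / (30) = 25147/5 s.
Target frame: (25147/5) × (50) = 251470.

frame 251470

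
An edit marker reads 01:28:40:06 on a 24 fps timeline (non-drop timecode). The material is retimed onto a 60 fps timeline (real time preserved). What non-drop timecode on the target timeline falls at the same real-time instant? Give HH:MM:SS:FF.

Source frame index: (1×3600 + 28×60 + 40) × 24 + 6 = 127686.
Real time: 127686 / (24) = 21281/4 s.
Target frame: (21281/4) × (60) = 319215.
At 60 labels/s: frame 319215 → 01:28:40:15.

01:28:40:15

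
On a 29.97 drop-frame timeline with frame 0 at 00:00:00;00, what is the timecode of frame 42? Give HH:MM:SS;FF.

00:00:01;12

Ten DF minutes hold 17982 frames, so frame 42 lies in block 0 (frames 0–17981) with 42 frames into that block.
The block's first minute is 1800 frames and the rest 1798 each; 42 frames reaches minute 0, so 0 × 18 + 0 × 2 = 0 labels have been skipped so far.
Adding those back, label number 42 + 0 = 42 at 30 labels/s is 1 s + 12 f = 0 h 0 min 1 s frame 12, i.e. 00:00:01;12.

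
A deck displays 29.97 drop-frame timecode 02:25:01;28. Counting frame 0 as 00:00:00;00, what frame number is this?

As if non-drop at 30 labels/s: (2 × 3600 + 25 × 60 + 1) × 30 + 28 = 261058.
Minute boundaries passed: 145; those not divisible by 10: 145 − 14 = 131; dropped labels = 2 × 131 = 262.
Actual frame index = 261058 − 262 = 260796.

260796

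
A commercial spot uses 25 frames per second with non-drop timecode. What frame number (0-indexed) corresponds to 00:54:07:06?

frame 81181

Total seconds to the label: (0 × 3600 + 54 × 60 + 7) = 3247.
Frame index = 3247 × 25 + 6 = 81181.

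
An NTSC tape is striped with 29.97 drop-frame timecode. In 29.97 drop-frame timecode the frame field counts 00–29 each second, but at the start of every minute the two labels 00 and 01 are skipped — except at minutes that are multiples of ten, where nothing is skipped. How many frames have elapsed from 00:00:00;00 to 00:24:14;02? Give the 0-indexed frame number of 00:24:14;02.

As if non-drop at 30 labels/s: (0 × 3600 + 24 × 60 + 14) × 30 + 2 = 43622.
Minute boundaries passed: 24; those not divisible by 10: 24 − 2 = 22; dropped labels = 2 × 22 = 44.
Actual frame index = 43622 − 44 = 43578.

43578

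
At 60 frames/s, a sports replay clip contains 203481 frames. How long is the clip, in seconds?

3391.35 seconds

Running time = 203481 / (60) = 3391.35 s.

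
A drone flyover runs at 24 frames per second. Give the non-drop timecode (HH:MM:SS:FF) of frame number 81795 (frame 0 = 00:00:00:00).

81795 ÷ 24 = 3408 full seconds, remainder 3 frames.
3408 s = 0 h 56 min 48 s.
Timecode: 00:56:48:03.

00:56:48:03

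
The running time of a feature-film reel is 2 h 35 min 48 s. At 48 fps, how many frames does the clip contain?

448704 frames

2 h 35 min 48 s = 9348 s.
Frames = 9348 × 48 = 448704.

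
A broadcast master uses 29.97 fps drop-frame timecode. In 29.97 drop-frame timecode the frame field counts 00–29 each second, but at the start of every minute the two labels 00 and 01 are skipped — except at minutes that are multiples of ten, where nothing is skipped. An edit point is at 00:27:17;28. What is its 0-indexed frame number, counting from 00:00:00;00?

Complete 10-minute blocks: 2, each 17982 frames → 35964.
Remaining 7 whole minutes in the current block: 1800 + 6 × 1798 = 12588 frames.
Within the current minute: 17 × 30 + 28 − 2 = 536 (labels ;00/;01 skipped at this minute). Total = 35964 + 12588 + 536 = 49088.

49088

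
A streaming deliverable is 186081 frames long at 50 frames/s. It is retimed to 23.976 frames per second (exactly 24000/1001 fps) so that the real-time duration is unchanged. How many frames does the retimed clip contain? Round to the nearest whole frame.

89230 frames

Frames at target rate = 186081 × (24000/1001) / (50) = 12759840/143 ≈ 89229.650.
Nearest whole frame: 89230.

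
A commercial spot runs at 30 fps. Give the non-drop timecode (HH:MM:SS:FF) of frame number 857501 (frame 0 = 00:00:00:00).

07:56:23:11

857501 ÷ 30 = 28583 full seconds, remainder 11 frames.
28583 s = 7 h 56 min 23 s.
Timecode: 07:56:23:11.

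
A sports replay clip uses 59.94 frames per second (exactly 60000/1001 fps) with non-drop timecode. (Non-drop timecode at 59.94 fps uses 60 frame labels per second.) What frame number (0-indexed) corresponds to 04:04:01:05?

878465

Total seconds to the label: (4 × 3600 + 4 × 60 + 1) = 14641.
Frame index = 14641 × 60 + 5 = 878465.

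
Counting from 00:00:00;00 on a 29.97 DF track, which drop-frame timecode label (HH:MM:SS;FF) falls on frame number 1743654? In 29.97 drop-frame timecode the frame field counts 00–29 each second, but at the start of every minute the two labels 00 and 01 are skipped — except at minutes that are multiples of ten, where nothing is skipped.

16:09:40;00

Each 10-minute DF block holds 10 × 60 × 30 − 9 × 2 = 17982 frames. 1743654 ÷ 17982 → 96 full blocks, remainder 17382.
Within the partial block the first minute is 1800 frames and each further minute 1798, so 9 further minute boundaries passed. Total skipped labels = 18 × 96 + 2 × 9 = 1746.
Non-drop label index = 1743654 + 1746 = 1745400; at 30 labels/s that is 16:09:40:00, i.e. DF 16:09:40;00.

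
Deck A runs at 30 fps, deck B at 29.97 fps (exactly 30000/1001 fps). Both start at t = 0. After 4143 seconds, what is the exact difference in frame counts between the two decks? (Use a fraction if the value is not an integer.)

124290/1001 frames

A emits 30 × 4143 = 124290 frames; B emits 30000/1001 × 4143 = 124290000/1001.
Difference = 124290/1001 frames (≈ 124.1658); B is behind A.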